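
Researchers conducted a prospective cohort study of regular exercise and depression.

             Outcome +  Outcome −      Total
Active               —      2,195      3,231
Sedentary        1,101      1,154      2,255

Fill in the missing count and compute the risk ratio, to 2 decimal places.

The missing cell is in the exposed row: 3231 − 2195 = 1036.
So a = 1036, b = 2195, c = 1101, d = 1154.
RR = [a/(a+b)] / [c/(c+d)] = (1036/3231) / (1101/2255) = 0.32064/0.48825 = 0.65672

0.66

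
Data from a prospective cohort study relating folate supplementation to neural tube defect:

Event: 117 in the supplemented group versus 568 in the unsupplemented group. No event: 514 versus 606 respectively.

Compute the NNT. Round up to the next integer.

4

Risk in treated group = 117/631 = 0.18542; risk in control = 568/1174 = 0.48382.
Absolute risk reduction = 0.48382 − 0.18542 = 0.29840
NNT = 1 / ARR = 1 / 0.29840 = 3.351 → round up → 4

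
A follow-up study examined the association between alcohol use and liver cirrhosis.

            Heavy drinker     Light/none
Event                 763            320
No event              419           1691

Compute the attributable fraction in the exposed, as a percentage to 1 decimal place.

Reading the table with exposure as columns: a = 763 (Heavy drinker, case), b = 419 (Heavy drinker, non-case), c = 320 (Light/none, case), d = 1691.
Risk in exposed = 763/1182 = 0.64552; risk in unexposed = 320/2011 = 0.15912.
RR = 0.64552/0.15912 = 4.05667
AR% = (RR − 1)/RR × 100 = (4.05667 − 1)/4.05667 × 100 = 75.3492%

75.3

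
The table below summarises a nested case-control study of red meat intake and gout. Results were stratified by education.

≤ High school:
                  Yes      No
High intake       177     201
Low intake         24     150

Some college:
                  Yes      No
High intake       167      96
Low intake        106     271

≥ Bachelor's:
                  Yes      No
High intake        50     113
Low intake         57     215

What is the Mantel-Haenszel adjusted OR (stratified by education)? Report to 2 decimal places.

OR_MH = Σ(aᵢdᵢ/nᵢ) / Σ(bᵢcᵢ/nᵢ), where nᵢ is the stratum total.
Stratum 1 (≤ High school): n = 552; a·d/n = 177·150/552 = 48.0978; b·c/n = 201·24/552 = 8.7391
Stratum 2 (Some college): n = 640; a·d/n = 167·271/640 = 70.7141; b·c/n = 96·106/640 = 15.9000
Stratum 3 (≥ Bachelor's): n = 435; a·d/n = 50·215/435 = 24.7126; b·c/n = 113·57/435 = 14.8069
OR_MH = (48.0978 + 70.7141 + 24.7126) / (8.7391 + 15.9000 + 14.8069) = 143.5245 / 39.4460 = 3.63850

3.64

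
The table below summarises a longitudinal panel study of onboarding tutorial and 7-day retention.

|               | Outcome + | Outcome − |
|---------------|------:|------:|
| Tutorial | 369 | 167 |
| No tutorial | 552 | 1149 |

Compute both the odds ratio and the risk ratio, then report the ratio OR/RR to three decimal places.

Cells: a = 369, b = 167, c = 552, d = 1149.
OR = (369·1149)/(167·552) = 423981/92184 = 4.59929
Risk in exposed = 369/536 = 0.68843; risk in unexposed = 552/1701 = 0.32451; RR = 2.12142
OR/RR = 4.59929 / 2.12142 = 2.16802
The outcome is not rare, so the OR lies further from 1 than the RR.

2.168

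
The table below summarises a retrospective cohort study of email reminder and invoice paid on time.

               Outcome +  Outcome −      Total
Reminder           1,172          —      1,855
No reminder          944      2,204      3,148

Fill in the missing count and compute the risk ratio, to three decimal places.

The missing cell is in the exposed row: 1855 − 1172 = 683.
So a = 1172, b = 683, c = 944, d = 2204.
RR = [a/(a+b)] / [c/(c+d)] = (1172/1855) / (944/3148) = 0.63181/0.29987 = 2.10691

2.107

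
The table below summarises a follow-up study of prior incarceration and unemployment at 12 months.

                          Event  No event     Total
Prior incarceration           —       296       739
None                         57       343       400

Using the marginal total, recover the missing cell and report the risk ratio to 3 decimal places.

The missing cell is in the exposed row: 739 − 296 = 443.
So a = 443, b = 296, c = 57, d = 343.
RR = [a/(a+b)] / [c/(c+d)] = (443/739) / (57/400) = 0.59946/0.14250 = 4.20673

4.207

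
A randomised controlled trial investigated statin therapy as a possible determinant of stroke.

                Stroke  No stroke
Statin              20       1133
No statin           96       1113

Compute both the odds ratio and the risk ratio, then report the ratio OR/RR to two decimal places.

0.94

Cells: a = 20, b = 1133, c = 96, d = 1113.
OR = (20·1113)/(1133·96) = 22260/108768 = 0.20466
Risk in exposed = 20/1153 = 0.01735; risk in unexposed = 96/1209 = 0.07940; RR = 0.21845
OR/RR = 0.20466 / 0.21845 = 0.93685
The outcome is rare in both groups, so OR ≈ RR (ratio near 1).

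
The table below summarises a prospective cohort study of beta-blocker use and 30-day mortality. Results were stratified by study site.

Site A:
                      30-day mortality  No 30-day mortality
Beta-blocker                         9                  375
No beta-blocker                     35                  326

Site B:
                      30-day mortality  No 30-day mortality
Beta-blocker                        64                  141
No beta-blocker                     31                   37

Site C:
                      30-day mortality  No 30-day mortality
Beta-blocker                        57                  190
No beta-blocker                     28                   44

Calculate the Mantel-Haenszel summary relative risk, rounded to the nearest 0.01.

RR_MH = Σ(aᵢ·n₀ᵢ/nᵢ) / Σ(cᵢ·n₁ᵢ/nᵢ), with n₁ᵢ = aᵢ+bᵢ (exposed), n₀ᵢ = cᵢ+dᵢ (unexposed), nᵢ = n₁ᵢ+n₀ᵢ.
Stratum 1 (Site A): n₁ = 384, n₀ = 361, n = 745; a·n₀/n = 9·361/745 = 4.3611; c·n₁/n = 35·384/745 = 18.0403
Stratum 2 (Site B): n₁ = 205, n₀ = 68, n = 273; a·n₀/n = 64·68/273 = 15.9414; c·n₁/n = 31·205/273 = 23.2784
Stratum 3 (Site C): n₁ = 247, n₀ = 72, n = 319; a·n₀/n = 57·72/319 = 12.8652; c·n₁/n = 28·247/319 = 21.6803
RR_MH = (4.3611 + 15.9414 + 12.8652) / (18.0403 + 23.2784 + 21.6803) = 33.1677 / 62.9989 = 0.52648

0.53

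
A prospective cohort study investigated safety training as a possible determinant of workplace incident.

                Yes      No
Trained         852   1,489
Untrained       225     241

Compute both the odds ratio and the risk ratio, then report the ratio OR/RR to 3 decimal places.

Cells: a = 852, b = 1489, c = 225, d = 241.
OR = (852·241)/(1489·225) = 205332/335025 = 0.61289
Risk in exposed = 852/2341 = 0.36395; risk in unexposed = 225/466 = 0.48283; RR = 0.75377
OR/RR = 0.61289 / 0.75377 = 0.81309
The outcome is not rare, so the OR lies further from 1 than the RR.

0.813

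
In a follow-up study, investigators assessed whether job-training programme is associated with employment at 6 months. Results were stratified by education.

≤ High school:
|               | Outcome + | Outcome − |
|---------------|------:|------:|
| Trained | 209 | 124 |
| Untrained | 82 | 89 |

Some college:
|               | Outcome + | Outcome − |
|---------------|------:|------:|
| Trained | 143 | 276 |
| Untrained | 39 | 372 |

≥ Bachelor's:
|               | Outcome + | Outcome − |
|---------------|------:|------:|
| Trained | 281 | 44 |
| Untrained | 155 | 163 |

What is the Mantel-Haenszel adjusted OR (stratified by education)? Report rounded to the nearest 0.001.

OR_MH = Σ(aᵢdᵢ/nᵢ) / Σ(bᵢcᵢ/nᵢ), where nᵢ is the stratum total.
Stratum 1 (≤ High school): n = 504; a·d/n = 209·89/504 = 36.9067; b·c/n = 124·82/504 = 20.1746
Stratum 2 (Some college): n = 830; a·d/n = 143·372/830 = 64.0916; b·c/n = 276·39/830 = 12.9687
Stratum 3 (≥ Bachelor's): n = 643; a·d/n = 281·163/643 = 71.2333; b·c/n = 44·155/643 = 10.6065
OR_MH = (36.9067 + 64.0916 + 71.2333) / (20.1746 + 12.9687 + 10.6065) = 172.2316 / 43.7498 = 3.93674

3.937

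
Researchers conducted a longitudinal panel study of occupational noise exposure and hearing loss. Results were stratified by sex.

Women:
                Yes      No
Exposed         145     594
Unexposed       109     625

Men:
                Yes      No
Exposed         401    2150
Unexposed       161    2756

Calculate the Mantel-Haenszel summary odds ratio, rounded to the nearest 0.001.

2.458

OR_MH = Σ(aᵢdᵢ/nᵢ) / Σ(bᵢcᵢ/nᵢ), where nᵢ is the stratum total.
Stratum 1 (Women): n = 1473; a·d/n = 145·625/1473 = 61.5241; b·c/n = 594·109/1473 = 43.9552
Stratum 2 (Men): n = 5468; a·d/n = 401·2756/5468 = 202.1134; b·c/n = 2150·161/5468 = 63.3047
OR_MH = (61.5241 + 202.1134) / (43.9552 + 63.3047) = 263.6375 / 107.2599 = 2.45793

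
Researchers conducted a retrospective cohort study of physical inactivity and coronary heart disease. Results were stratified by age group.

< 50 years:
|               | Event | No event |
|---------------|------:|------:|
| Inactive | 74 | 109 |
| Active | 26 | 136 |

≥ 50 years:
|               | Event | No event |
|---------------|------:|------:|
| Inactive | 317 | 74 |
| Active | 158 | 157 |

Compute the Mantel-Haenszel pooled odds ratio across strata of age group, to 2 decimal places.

4.02

OR_MH = Σ(aᵢdᵢ/nᵢ) / Σ(bᵢcᵢ/nᵢ), where nᵢ is the stratum total.
Stratum 1 (< 50 years): n = 345; a·d/n = 74·136/345 = 29.1710; b·c/n = 109·26/345 = 8.2145
Stratum 2 (≥ 50 years): n = 706; a·d/n = 317·157/706 = 70.4943; b·c/n = 74·158/706 = 16.5609
OR_MH = (29.1710 + 70.4943) / (8.2145 + 16.5609) = 99.6653 / 24.7754 = 4.02275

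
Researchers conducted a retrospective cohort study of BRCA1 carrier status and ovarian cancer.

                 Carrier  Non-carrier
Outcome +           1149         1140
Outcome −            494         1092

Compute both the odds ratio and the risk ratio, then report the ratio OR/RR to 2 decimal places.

1.63

Reading the table with exposure as columns: a = 1149 (Carrier, case), b = 494 (Carrier, non-case), c = 1140 (Non-carrier, case), d = 1092.
OR = (1149·1092)/(494·1140) = 1254708/563160 = 2.22798
Risk in exposed = 1149/1643 = 0.69933; risk in unexposed = 1140/2232 = 0.51075; RR = 1.36922
OR/RR = 2.22798 / 1.36922 = 1.62719
The outcome is not rare, so the OR lies further from 1 than the RR.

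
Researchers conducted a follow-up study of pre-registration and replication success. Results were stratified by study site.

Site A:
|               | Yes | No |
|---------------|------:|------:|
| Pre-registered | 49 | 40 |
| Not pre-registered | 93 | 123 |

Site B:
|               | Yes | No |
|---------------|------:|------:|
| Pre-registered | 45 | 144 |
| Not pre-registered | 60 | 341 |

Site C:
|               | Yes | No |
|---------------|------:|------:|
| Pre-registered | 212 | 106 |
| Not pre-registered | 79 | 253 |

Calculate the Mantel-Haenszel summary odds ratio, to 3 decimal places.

3.229

OR_MH = Σ(aᵢdᵢ/nᵢ) / Σ(bᵢcᵢ/nᵢ), where nᵢ is the stratum total.
Stratum 1 (Site A): n = 305; a·d/n = 49·123/305 = 19.7607; b·c/n = 40·93/305 = 12.1967
Stratum 2 (Site B): n = 590; a·d/n = 45·341/590 = 26.0085; b·c/n = 144·60/590 = 14.6441
Stratum 3 (Site C): n = 650; a·d/n = 212·253/650 = 82.5169; b·c/n = 106·79/650 = 12.8831
OR_MH = (19.7607 + 26.0085 + 82.5169) / (12.1967 + 14.6441 + 12.8831) = 128.2861 / 39.7239 = 3.22945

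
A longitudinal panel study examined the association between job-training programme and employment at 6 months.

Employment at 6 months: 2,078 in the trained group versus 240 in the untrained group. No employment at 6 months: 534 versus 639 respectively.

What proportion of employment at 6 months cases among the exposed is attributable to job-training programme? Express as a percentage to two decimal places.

From the description: a = 2078, b = 534, c = 240, d = 639.
Risk in exposed = 2078/2612 = 0.79556; risk in unexposed = 240/879 = 0.27304.
RR = 0.79556/0.27304 = 2.91373
AR% = (RR − 1)/RR × 100 = (2.91373 − 1)/2.91373 × 100 = 65.6798%

65.68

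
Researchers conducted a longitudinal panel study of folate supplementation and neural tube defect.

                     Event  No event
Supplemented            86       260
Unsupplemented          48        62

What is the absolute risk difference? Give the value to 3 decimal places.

Cells: a = 86, b = 260, c = 48, d = 62.
Risk in exposed = 86/346 = 0.248555; risk in unexposed = 48/110 = 0.436364.
Risk difference = 0.248555 − 0.436364 = -0.187809

-0.188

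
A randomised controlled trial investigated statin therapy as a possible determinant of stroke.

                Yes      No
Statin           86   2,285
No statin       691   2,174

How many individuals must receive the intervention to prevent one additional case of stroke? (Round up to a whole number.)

Risk in treated group = 86/2371 = 0.03627; risk in control = 691/2865 = 0.24119.
Absolute risk reduction = 0.24119 − 0.03627 = 0.20492
NNT = 1 / ARR = 1 / 0.20492 = 4.880 → round up → 5

5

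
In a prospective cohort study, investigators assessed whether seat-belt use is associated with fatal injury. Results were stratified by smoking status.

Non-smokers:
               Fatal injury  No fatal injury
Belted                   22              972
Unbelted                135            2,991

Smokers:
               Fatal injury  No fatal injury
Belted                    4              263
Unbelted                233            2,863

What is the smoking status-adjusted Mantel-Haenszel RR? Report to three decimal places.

0.399

RR_MH = Σ(aᵢ·n₀ᵢ/nᵢ) / Σ(cᵢ·n₁ᵢ/nᵢ), with n₁ᵢ = aᵢ+bᵢ (exposed), n₀ᵢ = cᵢ+dᵢ (unexposed), nᵢ = n₁ᵢ+n₀ᵢ.
Stratum 1 (Non-smokers): n₁ = 994, n₀ = 3126, n = 4120; a·n₀/n = 22·3126/4120 = 16.6922; c·n₁/n = 135·994/4120 = 32.5704
Stratum 2 (Smokers): n₁ = 267, n₀ = 3096, n = 3363; a·n₀/n = 4·3096/3363 = 3.6824; c·n₁/n = 233·267/3363 = 18.4987
RR_MH = (16.6922 + 3.6824) / (32.5704 + 18.4987) = 20.3747 / 51.0691 = 0.39896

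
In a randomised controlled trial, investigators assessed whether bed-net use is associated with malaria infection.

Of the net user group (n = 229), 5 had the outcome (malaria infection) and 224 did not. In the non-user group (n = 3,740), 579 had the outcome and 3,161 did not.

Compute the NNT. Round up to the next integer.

Risk in treated group = 5/229 = 0.02183; risk in control = 579/3740 = 0.15481.
Absolute risk reduction = 0.15481 − 0.02183 = 0.13298
NNT = 1 / ARR = 1 / 0.13298 = 7.520 → round up → 8

8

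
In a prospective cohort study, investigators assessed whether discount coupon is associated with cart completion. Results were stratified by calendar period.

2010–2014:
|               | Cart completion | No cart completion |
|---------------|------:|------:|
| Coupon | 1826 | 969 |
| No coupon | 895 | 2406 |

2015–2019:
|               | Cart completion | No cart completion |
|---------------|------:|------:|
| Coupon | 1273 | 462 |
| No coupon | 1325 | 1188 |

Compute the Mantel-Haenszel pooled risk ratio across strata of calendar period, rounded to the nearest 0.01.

1.83

RR_MH = Σ(aᵢ·n₀ᵢ/nᵢ) / Σ(cᵢ·n₁ᵢ/nᵢ), with n₁ᵢ = aᵢ+bᵢ (exposed), n₀ᵢ = cᵢ+dᵢ (unexposed), nᵢ = n₁ᵢ+n₀ᵢ.
Stratum 1 (2010–2014): n₁ = 2795, n₀ = 3301, n = 6096; a·n₀/n = 1826·3301/6096 = 988.7838; c·n₁/n = 895·2795/6096 = 410.3552
Stratum 2 (2015–2019): n₁ = 1735, n₀ = 2513, n = 4248; a·n₀/n = 1273·2513/4248 = 753.0718; c·n₁/n = 1325·1735/4248 = 541.1664
RR_MH = (988.7838 + 753.0718) / (410.3552 + 541.1664) = 1741.8556 / 951.5216 = 1.83060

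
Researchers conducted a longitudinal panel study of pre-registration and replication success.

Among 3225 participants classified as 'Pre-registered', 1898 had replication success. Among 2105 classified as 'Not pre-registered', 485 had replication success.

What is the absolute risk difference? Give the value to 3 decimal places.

From the description: a = 1898, b = 1327, c = 485, d = 1620.
Risk in exposed = 1898/3225 = 0.588527; risk in unexposed = 485/2105 = 0.230404.
Risk difference = 0.588527 − 0.230404 = 0.358123

0.358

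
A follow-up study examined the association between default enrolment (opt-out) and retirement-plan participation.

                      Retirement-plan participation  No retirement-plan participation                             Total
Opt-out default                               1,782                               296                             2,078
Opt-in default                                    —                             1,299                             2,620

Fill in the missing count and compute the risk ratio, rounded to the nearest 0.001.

1.701

The missing cell is in the unexposed row: 2620 − 1299 = 1321.
So a = 1782, b = 296, c = 1321, d = 1299.
RR = [a/(a+b)] / [c/(c+d)] = (1782/2078) / (1321/2620) = 0.85756/0.50420 = 1.70083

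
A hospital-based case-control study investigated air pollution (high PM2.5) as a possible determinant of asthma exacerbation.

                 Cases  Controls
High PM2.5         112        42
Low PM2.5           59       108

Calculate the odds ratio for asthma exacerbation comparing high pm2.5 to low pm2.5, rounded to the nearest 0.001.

4.881

Cells: a = 112, b = 42, c = 59, d = 108.
OR = (a·d)/(b·c) = (112 × 108) / (42 × 59) = 12096 / 2478 = 4.88136
The odds of asthma exacerbation are about 4.88 times as high in the high pm2.5 group.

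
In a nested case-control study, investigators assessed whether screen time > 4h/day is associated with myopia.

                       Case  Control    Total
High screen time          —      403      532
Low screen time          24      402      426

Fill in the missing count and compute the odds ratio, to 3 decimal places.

5.362

The missing cell is in the exposed row: 532 − 403 = 129.
So a = 129, b = 403, c = 24, d = 402.
OR = (a·d)/(b·c) = (129 × 402) / (403 × 24) = 51858 / 9672 = 5.36166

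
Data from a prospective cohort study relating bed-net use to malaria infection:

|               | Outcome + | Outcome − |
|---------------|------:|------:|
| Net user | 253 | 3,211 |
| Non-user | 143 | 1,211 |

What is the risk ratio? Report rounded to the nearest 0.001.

0.692

Cells: a = 253, b = 3211, c = 143, d = 1211.
Risk in exposed = 253/3464 = 0.07304; risk in unexposed = 143/1354 = 0.10561.
RR = 0.07304 / 0.10561 = 0.69155
The risk is 31% lower among the exposed than among the unexposed.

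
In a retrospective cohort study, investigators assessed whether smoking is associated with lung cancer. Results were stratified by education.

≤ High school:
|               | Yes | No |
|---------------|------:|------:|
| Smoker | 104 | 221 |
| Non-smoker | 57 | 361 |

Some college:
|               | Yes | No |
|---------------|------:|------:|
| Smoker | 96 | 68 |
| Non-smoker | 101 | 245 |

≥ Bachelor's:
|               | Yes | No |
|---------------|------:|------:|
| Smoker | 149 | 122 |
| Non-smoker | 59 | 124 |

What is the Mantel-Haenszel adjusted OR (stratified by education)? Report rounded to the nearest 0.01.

2.97

OR_MH = Σ(aᵢdᵢ/nᵢ) / Σ(bᵢcᵢ/nᵢ), where nᵢ is the stratum total.
Stratum 1 (≤ High school): n = 743; a·d/n = 104·361/743 = 50.5303; b·c/n = 221·57/743 = 16.9542
Stratum 2 (Some college): n = 510; a·d/n = 96·245/510 = 46.1176; b·c/n = 68·101/510 = 13.4667
Stratum 3 (≥ Bachelor's): n = 454; a·d/n = 149·124/454 = 40.6960; b·c/n = 122·59/454 = 15.8546
OR_MH = (50.5303 + 46.1176 + 40.6960) / (16.9542 + 13.4667 + 15.8546) = 137.3440 / 46.2755 = 2.96796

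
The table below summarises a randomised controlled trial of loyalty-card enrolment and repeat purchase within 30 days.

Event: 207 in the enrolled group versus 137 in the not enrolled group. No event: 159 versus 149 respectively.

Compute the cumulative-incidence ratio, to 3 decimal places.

1.181

From the description: a = 207, b = 159, c = 137, d = 149.
Risk in exposed = 207/366 = 0.56557; risk in unexposed = 137/286 = 0.47902.
RR = 0.56557 / 0.47902 = 1.18069
The risk among the exposed is 1.18 times that among the unexposed.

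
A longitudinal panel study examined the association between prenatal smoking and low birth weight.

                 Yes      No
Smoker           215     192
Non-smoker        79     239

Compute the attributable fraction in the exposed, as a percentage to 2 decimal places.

Cells: a = 215, b = 192, c = 79, d = 239.
Risk in exposed = 215/407 = 0.52826; risk in unexposed = 79/318 = 0.24843.
RR = 0.52826/0.24843 = 2.12640
AR% = (RR − 1)/RR × 100 = (2.12640 − 1)/2.12640 × 100 = 52.9721%

52.97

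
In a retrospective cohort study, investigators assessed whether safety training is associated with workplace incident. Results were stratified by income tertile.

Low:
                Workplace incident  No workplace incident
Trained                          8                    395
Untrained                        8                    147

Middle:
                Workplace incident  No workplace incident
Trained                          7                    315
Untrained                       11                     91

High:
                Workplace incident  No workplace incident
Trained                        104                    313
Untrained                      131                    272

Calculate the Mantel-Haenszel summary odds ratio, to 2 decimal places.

0.60

OR_MH = Σ(aᵢdᵢ/nᵢ) / Σ(bᵢcᵢ/nᵢ), where nᵢ is the stratum total.
Stratum 1 (Low): n = 558; a·d/n = 8·147/558 = 2.1075; b·c/n = 395·8/558 = 5.6631
Stratum 2 (Middle): n = 424; a·d/n = 7·91/424 = 1.5024; b·c/n = 315·11/424 = 8.1722
Stratum 3 (High): n = 820; a·d/n = 104·272/820 = 34.4976; b·c/n = 313·131/820 = 50.0037
OR_MH = (2.1075 + 1.5024 + 34.4976) / (5.6631 + 8.1722 + 50.0037) = 38.1074 / 63.8389 = 0.59693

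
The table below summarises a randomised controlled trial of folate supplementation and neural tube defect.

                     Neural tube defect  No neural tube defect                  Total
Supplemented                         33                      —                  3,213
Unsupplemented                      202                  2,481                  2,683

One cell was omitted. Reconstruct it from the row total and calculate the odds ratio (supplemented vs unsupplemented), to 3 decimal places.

0.127

The missing cell is in the exposed row: 3213 − 33 = 3180.
So a = 33, b = 3180, c = 202, d = 2481.
OR = (a·d)/(b·c) = (33 × 2481) / (3180 × 202) = 81873 / 642360 = 0.12746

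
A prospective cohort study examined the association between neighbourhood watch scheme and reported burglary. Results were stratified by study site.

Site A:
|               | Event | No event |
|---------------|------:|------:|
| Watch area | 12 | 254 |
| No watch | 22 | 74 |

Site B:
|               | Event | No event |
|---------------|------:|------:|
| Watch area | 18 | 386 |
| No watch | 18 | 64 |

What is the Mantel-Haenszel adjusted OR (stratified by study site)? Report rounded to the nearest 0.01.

0.16

OR_MH = Σ(aᵢdᵢ/nᵢ) / Σ(bᵢcᵢ/nᵢ), where nᵢ is the stratum total.
Stratum 1 (Site A): n = 362; a·d/n = 12·74/362 = 2.4530; b·c/n = 254·22/362 = 15.4365
Stratum 2 (Site B): n = 486; a·d/n = 18·64/486 = 2.3704; b·c/n = 386·18/486 = 14.2963
OR_MH = (2.4530 + 2.3704) / (15.4365 + 14.2963) = 4.8234 / 29.7328 = 0.16223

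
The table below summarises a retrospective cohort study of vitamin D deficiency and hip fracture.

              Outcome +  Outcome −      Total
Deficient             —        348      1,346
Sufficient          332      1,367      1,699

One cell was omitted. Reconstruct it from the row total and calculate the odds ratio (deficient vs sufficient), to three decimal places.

11.808

The missing cell is in the exposed row: 1346 − 348 = 998.
So a = 998, b = 348, c = 332, d = 1367.
OR = (a·d)/(b·c) = (998 × 1367) / (348 × 332) = 1364266 / 115536 = 11.80815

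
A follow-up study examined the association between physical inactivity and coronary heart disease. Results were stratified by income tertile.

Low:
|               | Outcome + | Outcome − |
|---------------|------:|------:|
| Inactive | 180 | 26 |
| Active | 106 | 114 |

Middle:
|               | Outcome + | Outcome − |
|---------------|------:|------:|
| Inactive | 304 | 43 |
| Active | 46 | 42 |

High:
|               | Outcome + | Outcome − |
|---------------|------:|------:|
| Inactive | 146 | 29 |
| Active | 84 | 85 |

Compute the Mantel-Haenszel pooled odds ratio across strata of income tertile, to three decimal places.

6.277

OR_MH = Σ(aᵢdᵢ/nᵢ) / Σ(bᵢcᵢ/nᵢ), where nᵢ is the stratum total.
Stratum 1 (Low): n = 426; a·d/n = 180·114/426 = 48.1690; b·c/n = 26·106/426 = 6.4695
Stratum 2 (Middle): n = 435; a·d/n = 304·42/435 = 29.3517; b·c/n = 43·46/435 = 4.5471
Stratum 3 (High): n = 344; a·d/n = 146·85/344 = 36.0756; b·c/n = 29·84/344 = 7.0814
OR_MH = (48.1690 + 29.3517 + 36.0756) / (6.4695 + 4.5471 + 7.0814) = 113.5963 / 18.0980 = 6.27673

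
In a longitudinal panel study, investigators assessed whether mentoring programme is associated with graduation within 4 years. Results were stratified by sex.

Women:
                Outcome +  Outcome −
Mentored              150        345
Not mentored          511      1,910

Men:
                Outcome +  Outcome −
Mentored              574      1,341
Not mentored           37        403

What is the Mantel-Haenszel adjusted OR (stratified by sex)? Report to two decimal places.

2.41

OR_MH = Σ(aᵢdᵢ/nᵢ) / Σ(bᵢcᵢ/nᵢ), where nᵢ is the stratum total.
Stratum 1 (Women): n = 2916; a·d/n = 150·1910/2916 = 98.2510; b·c/n = 345·511/2916 = 60.4578
Stratum 2 (Men): n = 2355; a·d/n = 574·403/2355 = 98.2259; b·c/n = 1341·37/2355 = 21.0688
OR_MH = (98.2510 + 98.2259) / (60.4578 + 21.0688) = 196.4769 / 81.5266 = 2.40997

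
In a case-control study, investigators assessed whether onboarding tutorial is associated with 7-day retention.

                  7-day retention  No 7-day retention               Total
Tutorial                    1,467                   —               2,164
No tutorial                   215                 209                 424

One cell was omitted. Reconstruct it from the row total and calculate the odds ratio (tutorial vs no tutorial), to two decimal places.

The missing cell is in the exposed row: 2164 − 1467 = 697.
So a = 1467, b = 697, c = 215, d = 209.
OR = (a·d)/(b·c) = (1467 × 209) / (697 × 215) = 306603 / 149855 = 2.04600

2.05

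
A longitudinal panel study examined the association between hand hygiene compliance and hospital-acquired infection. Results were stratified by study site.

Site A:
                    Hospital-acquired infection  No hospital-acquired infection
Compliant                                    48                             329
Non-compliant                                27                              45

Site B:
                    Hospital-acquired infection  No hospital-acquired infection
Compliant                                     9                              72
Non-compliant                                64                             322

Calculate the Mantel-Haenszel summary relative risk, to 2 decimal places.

0.45

RR_MH = Σ(aᵢ·n₀ᵢ/nᵢ) / Σ(cᵢ·n₁ᵢ/nᵢ), with n₁ᵢ = aᵢ+bᵢ (exposed), n₀ᵢ = cᵢ+dᵢ (unexposed), nᵢ = n₁ᵢ+n₀ᵢ.
Stratum 1 (Site A): n₁ = 377, n₀ = 72, n = 449; a·n₀/n = 48·72/449 = 7.6971; c·n₁/n = 27·377/449 = 22.6704
Stratum 2 (Site B): n₁ = 81, n₀ = 386, n = 467; a·n₀/n = 9·386/467 = 7.4390; c·n₁/n = 64·81/467 = 11.1006
RR_MH = (7.6971 + 7.4390) / (22.6704 + 11.1006) = 15.1361 / 33.7710 = 0.44820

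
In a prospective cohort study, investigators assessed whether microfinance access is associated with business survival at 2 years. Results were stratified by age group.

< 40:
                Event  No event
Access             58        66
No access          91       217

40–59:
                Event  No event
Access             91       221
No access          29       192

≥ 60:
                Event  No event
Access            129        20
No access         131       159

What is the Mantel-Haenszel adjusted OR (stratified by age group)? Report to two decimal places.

OR_MH = Σ(aᵢdᵢ/nᵢ) / Σ(bᵢcᵢ/nᵢ), where nᵢ is the stratum total.
Stratum 1 (< 40): n = 432; a·d/n = 58·217/432 = 29.1343; b·c/n = 66·91/432 = 13.9028
Stratum 2 (40–59): n = 533; a·d/n = 91·192/533 = 32.7805; b·c/n = 221·29/533 = 12.0244
Stratum 3 (≥ 60): n = 439; a·d/n = 129·159/439 = 46.7221; b·c/n = 20·131/439 = 5.9681
OR_MH = (29.1343 + 32.7805 + 46.7221) / (13.9028 + 12.0244 + 5.9681) = 108.6368 / 31.8953 = 3.40605

3.41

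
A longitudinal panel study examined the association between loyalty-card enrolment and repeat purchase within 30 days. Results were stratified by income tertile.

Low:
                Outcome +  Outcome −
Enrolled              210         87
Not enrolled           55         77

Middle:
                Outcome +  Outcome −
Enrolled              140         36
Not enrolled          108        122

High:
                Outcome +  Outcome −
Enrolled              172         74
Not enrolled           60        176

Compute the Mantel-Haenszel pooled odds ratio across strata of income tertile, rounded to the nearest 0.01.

OR_MH = Σ(aᵢdᵢ/nᵢ) / Σ(bᵢcᵢ/nᵢ), where nᵢ is the stratum total.
Stratum 1 (Low): n = 429; a·d/n = 210·77/429 = 37.6923; b·c/n = 87·55/429 = 11.1538
Stratum 2 (Middle): n = 406; a·d/n = 140·122/406 = 42.0690; b·c/n = 36·108/406 = 9.5764
Stratum 3 (High): n = 482; a·d/n = 172·176/482 = 62.8050; b·c/n = 74·60/482 = 9.2116
OR_MH = (37.6923 + 42.0690 + 62.8050) / (11.1538 + 9.5764 + 9.2116) = 142.5663 / 29.9418 = 4.76144

4.76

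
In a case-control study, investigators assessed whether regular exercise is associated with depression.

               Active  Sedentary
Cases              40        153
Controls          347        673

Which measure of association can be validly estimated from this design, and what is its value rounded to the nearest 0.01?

Reading the table with exposure as columns: a = 40 (Active, case), b = 347 (Active, non-case), c = 153 (Sedentary, case), d = 673.
This is a case-control study: participants were sampled on outcome status, so risks in the source population cannot be estimated directly — relative risk is not valid here. The odds ratio is the appropriate measure.
OR = (a·d)/(b·c) = (40 × 673) / (347 × 153) = 26920 / 53091 = 0.50705

0.51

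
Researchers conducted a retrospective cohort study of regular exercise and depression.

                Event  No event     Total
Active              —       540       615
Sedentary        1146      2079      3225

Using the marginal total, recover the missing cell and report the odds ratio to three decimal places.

The missing cell is in the exposed row: 615 − 540 = 75.
So a = 75, b = 540, c = 1146, d = 2079.
OR = (a·d)/(b·c) = (75 × 2079) / (540 × 1146) = 155925 / 618840 = 0.25196

0.252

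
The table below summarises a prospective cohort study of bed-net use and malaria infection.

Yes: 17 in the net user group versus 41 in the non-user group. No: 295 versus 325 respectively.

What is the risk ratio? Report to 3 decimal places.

From the description: a = 17, b = 295, c = 41, d = 325.
Risk in exposed = 17/312 = 0.05449; risk in unexposed = 41/366 = 0.11202.
RR = 0.05449 / 0.11202 = 0.48640
The risk is 51% lower among the exposed than among the unexposed.

0.486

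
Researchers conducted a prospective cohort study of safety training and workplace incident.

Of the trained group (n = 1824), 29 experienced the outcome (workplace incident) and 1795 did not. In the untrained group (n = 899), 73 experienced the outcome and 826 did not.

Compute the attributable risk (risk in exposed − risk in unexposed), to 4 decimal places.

From the description: a = 29, b = 1795, c = 73, d = 826.
Risk in exposed = 29/1824 = 0.015899; risk in unexposed = 73/899 = 0.081201.
Risk difference = 0.015899 − 0.081201 = -0.065302

-0.0653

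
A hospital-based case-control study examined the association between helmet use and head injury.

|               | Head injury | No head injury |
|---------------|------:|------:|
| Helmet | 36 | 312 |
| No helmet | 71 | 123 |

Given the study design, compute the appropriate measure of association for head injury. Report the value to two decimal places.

0.20

Cells: a = 36, b = 312, c = 71, d = 123.
This is a hospital-based case-control study: participants were sampled on outcome status, so risks in the source population cannot be estimated directly — relative risk is not valid here. The odds ratio is the appropriate measure.
OR = (a·d)/(b·c) = (36 × 123) / (312 × 71) = 4428 / 22152 = 0.19989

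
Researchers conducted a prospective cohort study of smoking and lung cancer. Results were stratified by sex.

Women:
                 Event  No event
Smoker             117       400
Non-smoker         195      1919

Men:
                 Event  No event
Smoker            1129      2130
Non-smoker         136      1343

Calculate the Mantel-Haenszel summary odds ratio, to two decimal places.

4.46

OR_MH = Σ(aᵢdᵢ/nᵢ) / Σ(bᵢcᵢ/nᵢ), where nᵢ is the stratum total.
Stratum 1 (Women): n = 2631; a·d/n = 117·1919/2631 = 85.3375; b·c/n = 400·195/2631 = 29.6465
Stratum 2 (Men): n = 4738; a·d/n = 1129·1343/4738 = 320.0184; b·c/n = 2130·136/4738 = 61.1397
OR_MH = (85.3375 + 320.0184) / (29.6465 + 61.1397) = 405.3559 / 90.7862 = 4.46495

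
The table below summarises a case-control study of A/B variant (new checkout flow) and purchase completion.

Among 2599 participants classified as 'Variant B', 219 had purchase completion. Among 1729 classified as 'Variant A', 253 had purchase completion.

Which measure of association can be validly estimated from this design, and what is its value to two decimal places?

0.54

From the description: a = 219, b = 2380, c = 253, d = 1476.
This is a case-control study: participants were sampled on outcome status, so risks in the source population cannot be estimated directly — relative risk is not valid here. The odds ratio is the appropriate measure.
OR = (a·d)/(b·c) = (219 × 1476) / (2380 × 253) = 323244 / 602140 = 0.53683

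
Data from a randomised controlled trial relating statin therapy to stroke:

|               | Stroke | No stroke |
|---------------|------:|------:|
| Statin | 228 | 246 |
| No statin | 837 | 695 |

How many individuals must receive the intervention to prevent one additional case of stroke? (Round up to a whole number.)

16

Risk in treated group = 228/474 = 0.48101; risk in control = 837/1532 = 0.54634.
Absolute risk reduction = 0.54634 − 0.48101 = 0.06533
NNT = 1 / ARR = 1 / 0.06533 = 15.306 → round up → 16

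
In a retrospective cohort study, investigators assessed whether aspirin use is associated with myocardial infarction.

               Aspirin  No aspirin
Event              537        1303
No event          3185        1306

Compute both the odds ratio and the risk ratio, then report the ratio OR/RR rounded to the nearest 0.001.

0.585

Reading the table with exposure as columns: a = 537 (Aspirin, case), b = 3185 (Aspirin, non-case), c = 1303 (No aspirin, case), d = 1306.
OR = (537·1306)/(3185·1303) = 701322/4150055 = 0.16899
Risk in exposed = 537/3722 = 0.14428; risk in unexposed = 1303/2609 = 0.49943; RR = 0.28889
OR/RR = 0.16899 / 0.28889 = 0.58497
The outcome is not rare, so the OR lies further from 1 than the RR.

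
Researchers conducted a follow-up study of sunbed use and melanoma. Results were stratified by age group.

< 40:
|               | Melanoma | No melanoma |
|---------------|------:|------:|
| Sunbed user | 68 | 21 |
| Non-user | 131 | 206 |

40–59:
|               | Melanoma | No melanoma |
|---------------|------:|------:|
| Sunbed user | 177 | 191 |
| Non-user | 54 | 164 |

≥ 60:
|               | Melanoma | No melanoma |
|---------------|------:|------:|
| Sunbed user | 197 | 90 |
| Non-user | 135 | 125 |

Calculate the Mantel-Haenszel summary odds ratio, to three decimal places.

2.754

OR_MH = Σ(aᵢdᵢ/nᵢ) / Σ(bᵢcᵢ/nᵢ), where nᵢ is the stratum total.
Stratum 1 (< 40): n = 426; a·d/n = 68·206/426 = 32.8826; b·c/n = 21·131/426 = 6.4577
Stratum 2 (40–59): n = 586; a·d/n = 177·164/586 = 49.5358; b·c/n = 191·54/586 = 17.6007
Stratum 3 (≥ 60): n = 547; a·d/n = 197·125/547 = 45.0183; b·c/n = 90·135/547 = 22.2121
OR_MH = (32.8826 + 49.5358 + 45.0183) / (6.4577 + 17.6007 + 22.2121) = 127.4367 / 46.2705 = 2.75417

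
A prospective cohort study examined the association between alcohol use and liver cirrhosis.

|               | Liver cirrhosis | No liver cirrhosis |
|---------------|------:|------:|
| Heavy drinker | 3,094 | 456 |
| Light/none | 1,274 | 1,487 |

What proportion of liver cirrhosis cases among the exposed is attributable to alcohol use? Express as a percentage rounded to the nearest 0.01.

47.06

Cells: a = 3094, b = 456, c = 1274, d = 1487.
Risk in exposed = 3094/3550 = 0.87155; risk in unexposed = 1274/2761 = 0.46143.
RR = 0.87155/0.46143 = 1.88881
AR% = (RR − 1)/RR × 100 = (1.88881 − 1)/1.88881 × 100 = 47.0567%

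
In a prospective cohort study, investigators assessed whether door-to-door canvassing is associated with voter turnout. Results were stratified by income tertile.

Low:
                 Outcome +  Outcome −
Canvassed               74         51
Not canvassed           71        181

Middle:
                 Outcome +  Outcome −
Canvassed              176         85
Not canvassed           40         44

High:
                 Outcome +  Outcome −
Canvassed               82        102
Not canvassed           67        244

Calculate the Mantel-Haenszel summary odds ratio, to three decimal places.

2.958

OR_MH = Σ(aᵢdᵢ/nᵢ) / Σ(bᵢcᵢ/nᵢ), where nᵢ is the stratum total.
Stratum 1 (Low): n = 377; a·d/n = 74·181/377 = 35.5279; b·c/n = 51·71/377 = 9.6048
Stratum 2 (Middle): n = 345; a·d/n = 176·44/345 = 22.4464; b·c/n = 85·40/345 = 9.8551
Stratum 3 (High): n = 495; a·d/n = 82·244/495 = 40.4202; b·c/n = 102·67/495 = 13.8061
OR_MH = (35.5279 + 22.4464 + 40.4202) / (9.6048 + 9.8551 + 13.8061) = 98.3944 / 33.2659 = 2.95782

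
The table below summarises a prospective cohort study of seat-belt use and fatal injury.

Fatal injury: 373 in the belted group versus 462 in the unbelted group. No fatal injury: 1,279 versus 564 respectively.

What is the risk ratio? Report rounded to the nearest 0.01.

0.50

From the description: a = 373, b = 1279, c = 462, d = 564.
Risk in exposed = 373/1652 = 0.22579; risk in unexposed = 462/1026 = 0.45029.
RR = 0.22579 / 0.45029 = 0.50142
The risk is 50% lower among the exposed than among the unexposed.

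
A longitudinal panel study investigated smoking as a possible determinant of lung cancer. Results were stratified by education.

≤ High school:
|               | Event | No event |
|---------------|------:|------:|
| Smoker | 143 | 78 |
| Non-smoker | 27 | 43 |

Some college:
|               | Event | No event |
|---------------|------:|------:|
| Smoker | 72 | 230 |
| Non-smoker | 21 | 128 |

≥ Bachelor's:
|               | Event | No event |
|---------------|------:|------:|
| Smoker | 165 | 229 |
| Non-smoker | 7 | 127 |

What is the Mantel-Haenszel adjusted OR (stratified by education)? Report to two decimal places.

OR_MH = Σ(aᵢdᵢ/nᵢ) / Σ(bᵢcᵢ/nᵢ), where nᵢ is the stratum total.
Stratum 1 (≤ High school): n = 291; a·d/n = 143·43/291 = 21.1306; b·c/n = 78·27/291 = 7.2371
Stratum 2 (Some college): n = 451; a·d/n = 72·128/451 = 20.4346; b·c/n = 230·21/451 = 10.7095
Stratum 3 (≥ Bachelor's): n = 528; a·d/n = 165·127/528 = 39.6875; b·c/n = 229·7/528 = 3.0360
OR_MH = (21.1306 + 20.4346 + 39.6875) / (7.2371 + 10.7095 + 3.0360) = 81.2527 / 20.9826 = 3.87238

3.87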